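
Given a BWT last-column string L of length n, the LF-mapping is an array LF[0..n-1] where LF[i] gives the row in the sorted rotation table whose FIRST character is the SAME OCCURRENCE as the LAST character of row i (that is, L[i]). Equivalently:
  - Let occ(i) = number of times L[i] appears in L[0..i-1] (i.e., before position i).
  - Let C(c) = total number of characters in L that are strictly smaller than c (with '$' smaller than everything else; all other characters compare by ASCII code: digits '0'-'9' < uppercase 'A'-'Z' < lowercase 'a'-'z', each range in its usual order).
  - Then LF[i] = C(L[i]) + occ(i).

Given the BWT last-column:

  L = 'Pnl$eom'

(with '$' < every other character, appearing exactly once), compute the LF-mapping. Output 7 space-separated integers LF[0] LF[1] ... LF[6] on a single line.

Char counts: '$':1, 'P':1, 'e':1, 'l':1, 'm':1, 'n':1, 'o':1
C (first-col start): C('$')=0, C('P')=1, C('e')=2, C('l')=3, C('m')=4, C('n')=5, C('o')=6
L[0]='P': occ=0, LF[0]=C('P')+0=1+0=1
L[1]='n': occ=0, LF[1]=C('n')+0=5+0=5
L[2]='l': occ=0, LF[2]=C('l')+0=3+0=3
L[3]='$': occ=0, LF[3]=C('$')+0=0+0=0
L[4]='e': occ=0, LF[4]=C('e')+0=2+0=2
L[5]='o': occ=0, LF[5]=C('o')+0=6+0=6
L[6]='m': occ=0, LF[6]=C('m')+0=4+0=4

Answer: 1 5 3 0 2 6 4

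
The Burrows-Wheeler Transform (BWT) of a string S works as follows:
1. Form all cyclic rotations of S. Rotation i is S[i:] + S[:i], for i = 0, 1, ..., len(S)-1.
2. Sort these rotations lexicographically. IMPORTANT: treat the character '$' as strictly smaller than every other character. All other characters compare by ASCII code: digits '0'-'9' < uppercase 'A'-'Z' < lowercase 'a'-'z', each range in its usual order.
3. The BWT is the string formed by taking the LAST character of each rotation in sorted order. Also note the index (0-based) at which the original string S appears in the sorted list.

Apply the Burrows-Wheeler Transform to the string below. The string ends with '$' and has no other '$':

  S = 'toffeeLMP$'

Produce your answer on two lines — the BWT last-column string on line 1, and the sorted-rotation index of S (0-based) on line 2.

Answer: PeLMeffot$
9

Derivation:
All 10 rotations (rotation i = S[i:]+S[:i]):
  rot[0] = toffeeLMP$
  rot[1] = offeeLMP$t
  rot[2] = ffeeLMP$to
  rot[3] = feeLMP$tof
  rot[4] = eeLMP$toff
  rot[5] = eLMP$toffe
  rot[6] = LMP$toffee
  rot[7] = MP$toffeeL
  rot[8] = P$toffeeLM
  rot[9] = $toffeeLMP
Sorted (with $ < everything):
  sorted[0] = $toffeeLMP  (last char: 'P')
  sorted[1] = LMP$toffee  (last char: 'e')
  sorted[2] = MP$toffeeL  (last char: 'L')
  sorted[3] = P$toffeeLM  (last char: 'M')
  sorted[4] = eLMP$toffe  (last char: 'e')
  sorted[5] = eeLMP$toff  (last char: 'f')
  sorted[6] = feeLMP$tof  (last char: 'f')
  sorted[7] = ffeeLMP$to  (last char: 'o')
  sorted[8] = offeeLMP$t  (last char: 't')
  sorted[9] = toffeeLMP$  (last char: '$')
Last column: PeLMeffot$
Original string S is at sorted index 9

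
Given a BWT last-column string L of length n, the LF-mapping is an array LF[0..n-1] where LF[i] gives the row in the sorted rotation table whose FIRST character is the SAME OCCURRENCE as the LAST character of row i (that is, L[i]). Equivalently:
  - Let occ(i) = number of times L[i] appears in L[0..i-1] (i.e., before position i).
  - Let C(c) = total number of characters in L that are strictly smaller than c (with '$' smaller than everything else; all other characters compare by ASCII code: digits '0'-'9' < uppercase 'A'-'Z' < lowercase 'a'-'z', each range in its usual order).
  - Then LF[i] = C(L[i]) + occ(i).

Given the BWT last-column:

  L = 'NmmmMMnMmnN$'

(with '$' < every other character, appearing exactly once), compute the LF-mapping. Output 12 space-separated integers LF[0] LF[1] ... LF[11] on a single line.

Answer: 4 6 7 8 1 2 10 3 9 11 5 0

Derivation:
Char counts: '$':1, 'M':3, 'N':2, 'm':4, 'n':2
C (first-col start): C('$')=0, C('M')=1, C('N')=4, C('m')=6, C('n')=10
L[0]='N': occ=0, LF[0]=C('N')+0=4+0=4
L[1]='m': occ=0, LF[1]=C('m')+0=6+0=6
L[2]='m': occ=1, LF[2]=C('m')+1=6+1=7
L[3]='m': occ=2, LF[3]=C('m')+2=6+2=8
L[4]='M': occ=0, LF[4]=C('M')+0=1+0=1
L[5]='M': occ=1, LF[5]=C('M')+1=1+1=2
L[6]='n': occ=0, LF[6]=C('n')+0=10+0=10
L[7]='M': occ=2, LF[7]=C('M')+2=1+2=3
L[8]='m': occ=3, LF[8]=C('m')+3=6+3=9
L[9]='n': occ=1, LF[9]=C('n')+1=10+1=11
L[10]='N': occ=1, LF[10]=C('N')+1=4+1=5
L[11]='$': occ=0, LF[11]=C('$')+0=0+0=0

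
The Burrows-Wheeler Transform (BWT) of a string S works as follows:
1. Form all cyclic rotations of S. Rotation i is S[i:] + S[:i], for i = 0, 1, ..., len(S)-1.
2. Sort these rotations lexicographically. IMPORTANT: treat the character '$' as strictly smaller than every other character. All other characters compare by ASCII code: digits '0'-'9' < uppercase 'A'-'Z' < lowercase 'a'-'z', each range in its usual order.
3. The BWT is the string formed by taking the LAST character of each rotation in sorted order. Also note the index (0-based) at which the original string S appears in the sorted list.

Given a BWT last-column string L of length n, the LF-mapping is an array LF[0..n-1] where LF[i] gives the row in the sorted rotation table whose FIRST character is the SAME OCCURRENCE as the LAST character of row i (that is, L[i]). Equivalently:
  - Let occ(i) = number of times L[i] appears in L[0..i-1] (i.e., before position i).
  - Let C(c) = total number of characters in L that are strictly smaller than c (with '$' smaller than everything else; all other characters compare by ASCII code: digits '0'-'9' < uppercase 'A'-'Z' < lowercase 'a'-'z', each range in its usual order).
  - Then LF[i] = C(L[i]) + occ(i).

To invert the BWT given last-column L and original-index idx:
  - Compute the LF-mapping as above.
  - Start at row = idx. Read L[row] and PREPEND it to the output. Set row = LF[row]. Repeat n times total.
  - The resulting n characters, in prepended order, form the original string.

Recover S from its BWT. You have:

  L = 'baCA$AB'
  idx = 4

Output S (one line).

LF mapping: 6 5 4 1 0 2 3
Walk LF starting at row 4, prepending L[row]:
  step 1: row=4, L[4]='$', prepend. Next row=LF[4]=0
  step 2: row=0, L[0]='b', prepend. Next row=LF[0]=6
  step 3: row=6, L[6]='B', prepend. Next row=LF[6]=3
  step 4: row=3, L[3]='A', prepend. Next row=LF[3]=1
  step 5: row=1, L[1]='a', prepend. Next row=LF[1]=5
  step 6: row=5, L[5]='A', prepend. Next row=LF[5]=2
  step 7: row=2, L[2]='C', prepend. Next row=LF[2]=4
Reversed output: CAaABb$

Answer: CAaABb$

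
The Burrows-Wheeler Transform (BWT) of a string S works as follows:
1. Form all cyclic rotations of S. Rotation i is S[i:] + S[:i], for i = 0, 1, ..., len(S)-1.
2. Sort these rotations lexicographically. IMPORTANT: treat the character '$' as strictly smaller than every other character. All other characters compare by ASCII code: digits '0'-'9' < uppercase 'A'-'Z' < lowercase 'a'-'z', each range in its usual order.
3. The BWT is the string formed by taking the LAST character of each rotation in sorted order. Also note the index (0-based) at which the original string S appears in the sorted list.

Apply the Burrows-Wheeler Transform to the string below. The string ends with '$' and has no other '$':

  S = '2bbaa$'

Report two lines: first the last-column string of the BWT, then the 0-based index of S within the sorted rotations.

Answer: a$abb2
1

Derivation:
All 6 rotations (rotation i = S[i:]+S[:i]):
  rot[0] = 2bbaa$
  rot[1] = bbaa$2
  rot[2] = baa$2b
  rot[3] = aa$2bb
  rot[4] = a$2bba
  rot[5] = $2bbaa
Sorted (with $ < everything):
  sorted[0] = $2bbaa  (last char: 'a')
  sorted[1] = 2bbaa$  (last char: '$')
  sorted[2] = a$2bba  (last char: 'a')
  sorted[3] = aa$2bb  (last char: 'b')
  sorted[4] = baa$2b  (last char: 'b')
  sorted[5] = bbaa$2  (last char: '2')
Last column: a$abb2
Original string S is at sorted index 1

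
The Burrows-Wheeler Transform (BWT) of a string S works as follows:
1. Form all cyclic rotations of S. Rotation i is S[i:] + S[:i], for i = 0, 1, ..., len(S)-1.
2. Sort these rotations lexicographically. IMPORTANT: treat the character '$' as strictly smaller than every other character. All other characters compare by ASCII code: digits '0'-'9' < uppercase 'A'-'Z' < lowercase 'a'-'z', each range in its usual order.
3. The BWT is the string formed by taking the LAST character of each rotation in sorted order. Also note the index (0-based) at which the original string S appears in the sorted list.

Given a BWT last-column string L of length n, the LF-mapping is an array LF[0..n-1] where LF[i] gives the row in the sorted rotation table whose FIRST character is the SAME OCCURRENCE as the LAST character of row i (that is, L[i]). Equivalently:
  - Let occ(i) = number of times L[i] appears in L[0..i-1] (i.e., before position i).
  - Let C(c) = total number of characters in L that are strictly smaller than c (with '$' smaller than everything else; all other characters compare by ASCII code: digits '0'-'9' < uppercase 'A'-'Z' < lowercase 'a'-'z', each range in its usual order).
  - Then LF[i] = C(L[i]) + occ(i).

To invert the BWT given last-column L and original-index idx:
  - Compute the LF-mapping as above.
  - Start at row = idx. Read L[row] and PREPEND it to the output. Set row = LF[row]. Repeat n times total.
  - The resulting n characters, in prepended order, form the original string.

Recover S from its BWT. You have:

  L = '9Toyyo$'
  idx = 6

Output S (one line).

LF mapping: 1 2 3 5 6 4 0
Walk LF starting at row 6, prepending L[row]:
  step 1: row=6, L[6]='$', prepend. Next row=LF[6]=0
  step 2: row=0, L[0]='9', prepend. Next row=LF[0]=1
  step 3: row=1, L[1]='T', prepend. Next row=LF[1]=2
  step 4: row=2, L[2]='o', prepend. Next row=LF[2]=3
  step 5: row=3, L[3]='y', prepend. Next row=LF[3]=5
  step 6: row=5, L[5]='o', prepend. Next row=LF[5]=4
  step 7: row=4, L[4]='y', prepend. Next row=LF[4]=6
Reversed output: yoyoT9$

Answer: yoyoT9$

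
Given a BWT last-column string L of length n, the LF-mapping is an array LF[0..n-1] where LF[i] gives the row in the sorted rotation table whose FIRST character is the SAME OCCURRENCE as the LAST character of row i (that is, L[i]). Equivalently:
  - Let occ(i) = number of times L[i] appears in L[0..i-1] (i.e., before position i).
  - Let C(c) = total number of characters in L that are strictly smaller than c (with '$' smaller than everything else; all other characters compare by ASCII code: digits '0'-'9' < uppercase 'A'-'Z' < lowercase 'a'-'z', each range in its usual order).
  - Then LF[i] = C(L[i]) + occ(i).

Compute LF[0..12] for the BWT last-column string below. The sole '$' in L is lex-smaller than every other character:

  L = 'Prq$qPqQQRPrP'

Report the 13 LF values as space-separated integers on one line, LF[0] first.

Char counts: '$':1, 'P':4, 'Q':2, 'R':1, 'q':3, 'r':2
C (first-col start): C('$')=0, C('P')=1, C('Q')=5, C('R')=7, C('q')=8, C('r')=11
L[0]='P': occ=0, LF[0]=C('P')+0=1+0=1
L[1]='r': occ=0, LF[1]=C('r')+0=11+0=11
L[2]='q': occ=0, LF[2]=C('q')+0=8+0=8
L[3]='$': occ=0, LF[3]=C('$')+0=0+0=0
L[4]='q': occ=1, LF[4]=C('q')+1=8+1=9
L[5]='P': occ=1, LF[5]=C('P')+1=1+1=2
L[6]='q': occ=2, LF[6]=C('q')+2=8+2=10
L[7]='Q': occ=0, LF[7]=C('Q')+0=5+0=5
L[8]='Q': occ=1, LF[8]=C('Q')+1=5+1=6
L[9]='R': occ=0, LF[9]=C('R')+0=7+0=7
L[10]='P': occ=2, LF[10]=C('P')+2=1+2=3
L[11]='r': occ=1, LF[11]=C('r')+1=11+1=12
L[12]='P': occ=3, LF[12]=C('P')+3=1+3=4

Answer: 1 11 8 0 9 2 10 5 6 7 3 12 4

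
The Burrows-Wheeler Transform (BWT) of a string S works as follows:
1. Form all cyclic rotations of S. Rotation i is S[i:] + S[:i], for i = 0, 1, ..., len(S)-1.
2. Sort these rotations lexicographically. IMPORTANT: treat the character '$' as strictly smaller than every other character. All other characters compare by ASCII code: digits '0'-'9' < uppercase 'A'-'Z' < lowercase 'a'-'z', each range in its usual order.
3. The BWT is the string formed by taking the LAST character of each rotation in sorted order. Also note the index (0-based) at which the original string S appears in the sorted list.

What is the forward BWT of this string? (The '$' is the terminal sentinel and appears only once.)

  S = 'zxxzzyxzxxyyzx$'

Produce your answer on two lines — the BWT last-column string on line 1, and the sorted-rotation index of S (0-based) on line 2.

All 15 rotations (rotation i = S[i:]+S[:i]):
  rot[0] = zxxzzyxzxxyyzx$
  rot[1] = xxzzyxzxxyyzx$z
  rot[2] = xzzyxzxxyyzx$zx
  rot[3] = zzyxzxxyyzx$zxx
  rot[4] = zyxzxxyyzx$zxxz
  rot[5] = yxzxxyyzx$zxxzz
  rot[6] = xzxxyyzx$zxxzzy
  rot[7] = zxxyyzx$zxxzzyx
  rot[8] = xxyyzx$zxxzzyxz
  rot[9] = xyyzx$zxxzzyxzx
  rot[10] = yyzx$zxxzzyxzxx
  rot[11] = yzx$zxxzzyxzxxy
  rot[12] = zx$zxxzzyxzxxyy
  rot[13] = x$zxxzzyxzxxyyz
  rot[14] = $zxxzzyxzxxyyzx
Sorted (with $ < everything):
  sorted[0] = $zxxzzyxzxxyyzx  (last char: 'x')
  sorted[1] = x$zxxzzyxzxxyyz  (last char: 'z')
  sorted[2] = xxyyzx$zxxzzyxz  (last char: 'z')
  sorted[3] = xxzzyxzxxyyzx$z  (last char: 'z')
  sorted[4] = xyyzx$zxxzzyxzx  (last char: 'x')
  sorted[5] = xzxxyyzx$zxxzzy  (last char: 'y')
  sorted[6] = xzzyxzxxyyzx$zx  (last char: 'x')
  sorted[7] = yxzxxyyzx$zxxzz  (last char: 'z')
  sorted[8] = yyzx$zxxzzyxzxx  (last char: 'x')
  sorted[9] = yzx$zxxzzyxzxxy  (last char: 'y')
  sorted[10] = zx$zxxzzyxzxxyy  (last char: 'y')
  sorted[11] = zxxyyzx$zxxzzyx  (last char: 'x')
  sorted[12] = zxxzzyxzxxyyzx$  (last char: '$')
  sorted[13] = zyxzxxyyzx$zxxz  (last char: 'z')
  sorted[14] = zzyxzxxyyzx$zxx  (last char: 'x')
Last column: xzzzxyxzxyyx$zx
Original string S is at sorted index 12

Answer: xzzzxyxzxyyx$zx
12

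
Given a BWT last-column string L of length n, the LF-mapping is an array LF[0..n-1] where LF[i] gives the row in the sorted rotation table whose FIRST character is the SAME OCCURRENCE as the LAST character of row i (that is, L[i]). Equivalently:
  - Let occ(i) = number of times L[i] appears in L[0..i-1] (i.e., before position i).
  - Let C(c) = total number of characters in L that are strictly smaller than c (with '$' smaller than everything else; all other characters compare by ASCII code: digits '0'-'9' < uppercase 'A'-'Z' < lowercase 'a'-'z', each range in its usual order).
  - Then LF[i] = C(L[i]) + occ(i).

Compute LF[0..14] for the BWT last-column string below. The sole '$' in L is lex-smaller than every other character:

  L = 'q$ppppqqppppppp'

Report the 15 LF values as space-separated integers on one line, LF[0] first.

Char counts: '$':1, 'p':11, 'q':3
C (first-col start): C('$')=0, C('p')=1, C('q')=12
L[0]='q': occ=0, LF[0]=C('q')+0=12+0=12
L[1]='$': occ=0, LF[1]=C('$')+0=0+0=0
L[2]='p': occ=0, LF[2]=C('p')+0=1+0=1
L[3]='p': occ=1, LF[3]=C('p')+1=1+1=2
L[4]='p': occ=2, LF[4]=C('p')+2=1+2=3
L[5]='p': occ=3, LF[5]=C('p')+3=1+3=4
L[6]='q': occ=1, LF[6]=C('q')+1=12+1=13
L[7]='q': occ=2, LF[7]=C('q')+2=12+2=14
L[8]='p': occ=4, LF[8]=C('p')+4=1+4=5
L[9]='p': occ=5, LF[9]=C('p')+5=1+5=6
L[10]='p': occ=6, LF[10]=C('p')+6=1+6=7
L[11]='p': occ=7, LF[11]=C('p')+7=1+7=8
L[12]='p': occ=8, LF[12]=C('p')+8=1+8=9
L[13]='p': occ=9, LF[13]=C('p')+9=1+9=10
L[14]='p': occ=10, LF[14]=C('p')+10=1+10=11

Answer: 12 0 1 2 3 4 13 14 5 6 7 8 9 10 11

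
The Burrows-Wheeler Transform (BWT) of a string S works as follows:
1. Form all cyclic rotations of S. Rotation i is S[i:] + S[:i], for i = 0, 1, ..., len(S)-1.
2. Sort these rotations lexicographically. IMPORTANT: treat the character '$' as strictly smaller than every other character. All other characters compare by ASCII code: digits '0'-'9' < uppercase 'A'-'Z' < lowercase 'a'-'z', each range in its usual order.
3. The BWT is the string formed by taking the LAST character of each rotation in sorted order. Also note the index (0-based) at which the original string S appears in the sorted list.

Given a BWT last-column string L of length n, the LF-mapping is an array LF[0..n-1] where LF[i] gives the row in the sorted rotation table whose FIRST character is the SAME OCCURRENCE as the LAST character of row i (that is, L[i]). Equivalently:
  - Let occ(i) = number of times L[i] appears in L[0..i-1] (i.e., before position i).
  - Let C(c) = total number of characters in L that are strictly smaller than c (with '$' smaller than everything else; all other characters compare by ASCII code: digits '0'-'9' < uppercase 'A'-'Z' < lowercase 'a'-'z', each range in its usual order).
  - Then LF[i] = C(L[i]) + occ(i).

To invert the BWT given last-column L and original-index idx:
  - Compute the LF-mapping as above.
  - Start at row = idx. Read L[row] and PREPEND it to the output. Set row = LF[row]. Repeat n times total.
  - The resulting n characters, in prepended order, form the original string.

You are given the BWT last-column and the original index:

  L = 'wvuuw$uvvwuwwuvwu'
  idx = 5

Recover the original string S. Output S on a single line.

LF mapping: 11 7 1 2 12 0 3 8 9 13 4 14 15 5 10 16 6
Walk LF starting at row 5, prepending L[row]:
  step 1: row=5, L[5]='$', prepend. Next row=LF[5]=0
  step 2: row=0, L[0]='w', prepend. Next row=LF[0]=11
  step 3: row=11, L[11]='w', prepend. Next row=LF[11]=14
  step 4: row=14, L[14]='v', prepend. Next row=LF[14]=10
  step 5: row=10, L[10]='u', prepend. Next row=LF[10]=4
  step 6: row=4, L[4]='w', prepend. Next row=LF[4]=12
  step 7: row=12, L[12]='w', prepend. Next row=LF[12]=15
  step 8: row=15, L[15]='w', prepend. Next row=LF[15]=16
  step 9: row=16, L[16]='u', prepend. Next row=LF[16]=6
  step 10: row=6, L[6]='u', prepend. Next row=LF[6]=3
  step 11: row=3, L[3]='u', prepend. Next row=LF[3]=2
  step 12: row=2, L[2]='u', prepend. Next row=LF[2]=1
  step 13: row=1, L[1]='v', prepend. Next row=LF[1]=7
  step 14: row=7, L[7]='v', prepend. Next row=LF[7]=8
  step 15: row=8, L[8]='v', prepend. Next row=LF[8]=9
  step 16: row=9, L[9]='w', prepend. Next row=LF[9]=13
  step 17: row=13, L[13]='u', prepend. Next row=LF[13]=5
Reversed output: uwvvvuuuuwwwuvww$

Answer: uwvvvuuuuwwwuvww$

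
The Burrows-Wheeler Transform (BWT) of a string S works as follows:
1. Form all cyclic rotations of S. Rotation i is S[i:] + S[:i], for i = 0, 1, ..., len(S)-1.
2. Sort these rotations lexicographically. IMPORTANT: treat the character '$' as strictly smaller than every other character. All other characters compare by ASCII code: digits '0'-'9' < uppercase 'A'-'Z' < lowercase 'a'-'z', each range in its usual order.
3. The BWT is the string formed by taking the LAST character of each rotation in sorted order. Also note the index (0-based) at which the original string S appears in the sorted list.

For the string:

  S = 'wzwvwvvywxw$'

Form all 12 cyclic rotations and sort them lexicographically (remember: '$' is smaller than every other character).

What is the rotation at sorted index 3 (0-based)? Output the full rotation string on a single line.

All 12 rotations (rotation i = S[i:]+S[:i]):
  rot[0] = wzwvwvvywxw$
  rot[1] = zwvwvvywxw$w
  rot[2] = wvwvvywxw$wz
  rot[3] = vwvvywxw$wzw
  rot[4] = wvvywxw$wzwv
  rot[5] = vvywxw$wzwvw
  rot[6] = vywxw$wzwvwv
  rot[7] = ywxw$wzwvwvv
  rot[8] = wxw$wzwvwvvy
  rot[9] = xw$wzwvwvvyw
  rot[10] = w$wzwvwvvywx
  rot[11] = $wzwvwvvywxw
Sorted (with $ < everything):
  sorted[0] = $wzwvwvvywxw
  sorted[1] = vvywxw$wzwvw
  sorted[2] = vwvvywxw$wzw
  sorted[3] = vywxw$wzwvwv
  sorted[4] = w$wzwvwvvywx
  sorted[5] = wvvywxw$wzwv
  sorted[6] = wvwvvywxw$wz
  sorted[7] = wxw$wzwvwvvy
  sorted[8] = wzwvwvvywxw$
  sorted[9] = xw$wzwvwvvyw
  sorted[10] = ywxw$wzwvwvv
  sorted[11] = zwvwvvywxw$w
sorted[3] = vywxw$wzwvwv

Answer: vywxw$wzwvwv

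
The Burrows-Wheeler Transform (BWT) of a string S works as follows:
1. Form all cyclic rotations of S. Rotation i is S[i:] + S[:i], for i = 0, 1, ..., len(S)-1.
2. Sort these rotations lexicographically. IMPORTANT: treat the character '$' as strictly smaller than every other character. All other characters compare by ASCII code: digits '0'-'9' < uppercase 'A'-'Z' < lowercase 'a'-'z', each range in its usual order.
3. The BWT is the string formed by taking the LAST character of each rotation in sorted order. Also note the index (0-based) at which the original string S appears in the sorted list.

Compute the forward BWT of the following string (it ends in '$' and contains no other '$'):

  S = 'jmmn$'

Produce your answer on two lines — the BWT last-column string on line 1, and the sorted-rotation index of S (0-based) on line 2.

Answer: n$jmm
1

Derivation:
All 5 rotations (rotation i = S[i:]+S[:i]):
  rot[0] = jmmn$
  rot[1] = mmn$j
  rot[2] = mn$jm
  rot[3] = n$jmm
  rot[4] = $jmmn
Sorted (with $ < everything):
  sorted[0] = $jmmn  (last char: 'n')
  sorted[1] = jmmn$  (last char: '$')
  sorted[2] = mmn$j  (last char: 'j')
  sorted[3] = mn$jm  (last char: 'm')
  sorted[4] = n$jmm  (last char: 'm')
Last column: n$jmm
Original string S is at sorted index 1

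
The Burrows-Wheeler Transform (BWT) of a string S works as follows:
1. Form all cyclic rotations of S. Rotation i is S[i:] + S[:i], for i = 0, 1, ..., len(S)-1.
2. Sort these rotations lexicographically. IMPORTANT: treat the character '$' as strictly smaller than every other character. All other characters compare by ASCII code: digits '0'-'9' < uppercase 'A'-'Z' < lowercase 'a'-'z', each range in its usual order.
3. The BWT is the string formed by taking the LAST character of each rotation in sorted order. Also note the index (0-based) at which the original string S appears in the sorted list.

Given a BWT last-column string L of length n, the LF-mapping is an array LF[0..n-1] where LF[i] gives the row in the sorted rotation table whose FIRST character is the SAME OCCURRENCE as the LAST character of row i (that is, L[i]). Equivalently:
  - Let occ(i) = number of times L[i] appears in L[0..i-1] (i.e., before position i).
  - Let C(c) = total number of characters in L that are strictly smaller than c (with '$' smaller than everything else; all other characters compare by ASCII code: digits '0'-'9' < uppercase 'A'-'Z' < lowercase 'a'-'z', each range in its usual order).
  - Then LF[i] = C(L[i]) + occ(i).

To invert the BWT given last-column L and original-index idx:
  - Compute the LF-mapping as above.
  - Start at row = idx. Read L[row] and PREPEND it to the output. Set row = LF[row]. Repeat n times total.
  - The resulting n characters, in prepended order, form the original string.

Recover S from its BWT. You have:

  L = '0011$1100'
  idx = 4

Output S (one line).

Answer: 01101100$

Derivation:
LF mapping: 1 2 5 6 0 7 8 3 4
Walk LF starting at row 4, prepending L[row]:
  step 1: row=4, L[4]='$', prepend. Next row=LF[4]=0
  step 2: row=0, L[0]='0', prepend. Next row=LF[0]=1
  step 3: row=1, L[1]='0', prepend. Next row=LF[1]=2
  step 4: row=2, L[2]='1', prepend. Next row=LF[2]=5
  step 5: row=5, L[5]='1', prepend. Next row=LF[5]=7
  step 6: row=7, L[7]='0', prepend. Next row=LF[7]=3
  step 7: row=3, L[3]='1', prepend. Next row=LF[3]=6
  step 8: row=6, L[6]='1', prepend. Next row=LF[6]=8
  step 9: row=8, L[8]='0', prepend. Next row=LF[8]=4
Reversed output: 01101100$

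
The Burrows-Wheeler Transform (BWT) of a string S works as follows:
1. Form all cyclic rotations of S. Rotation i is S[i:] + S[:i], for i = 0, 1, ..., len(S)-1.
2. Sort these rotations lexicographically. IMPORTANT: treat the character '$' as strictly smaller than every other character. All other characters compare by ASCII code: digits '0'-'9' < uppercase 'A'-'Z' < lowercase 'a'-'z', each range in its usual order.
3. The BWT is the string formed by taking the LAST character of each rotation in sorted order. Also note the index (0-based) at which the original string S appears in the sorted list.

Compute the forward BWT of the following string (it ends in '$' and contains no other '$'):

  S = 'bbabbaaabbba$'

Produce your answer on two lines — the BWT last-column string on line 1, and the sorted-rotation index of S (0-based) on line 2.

Answer: abbababbbba$a
11

Derivation:
All 13 rotations (rotation i = S[i:]+S[:i]):
  rot[0] = bbabbaaabbba$
  rot[1] = babbaaabbba$b
  rot[2] = abbaaabbba$bb
  rot[3] = bbaaabbba$bba
  rot[4] = baaabbba$bbab
  rot[5] = aaabbba$bbabb
  rot[6] = aabbba$bbabba
  rot[7] = abbba$bbabbaa
  rot[8] = bbba$bbabbaaa
  rot[9] = bba$bbabbaaab
  rot[10] = ba$bbabbaaabb
  rot[11] = a$bbabbaaabbb
  rot[12] = $bbabbaaabbba
Sorted (with $ < everything):
  sorted[0] = $bbabbaaabbba  (last char: 'a')
  sorted[1] = a$bbabbaaabbb  (last char: 'b')
  sorted[2] = aaabbba$bbabb  (last char: 'b')
  sorted[3] = aabbba$bbabba  (last char: 'a')
  sorted[4] = abbaaabbba$bb  (last char: 'b')
  sorted[5] = abbba$bbabbaa  (last char: 'a')
  sorted[6] = ba$bbabbaaabb  (last char: 'b')
  sorted[7] = baaabbba$bbab  (last char: 'b')
  sorted[8] = babbaaabbba$b  (last char: 'b')
  sorted[9] = bba$bbabbaaab  (last char: 'b')
  sorted[10] = bbaaabbba$bba  (last char: 'a')
  sorted[11] = bbabbaaabbba$  (last char: '$')
  sorted[12] = bbba$bbabbaaa  (last char: 'a')
Last column: abbababbbba$a
Original string S is at sorted index 11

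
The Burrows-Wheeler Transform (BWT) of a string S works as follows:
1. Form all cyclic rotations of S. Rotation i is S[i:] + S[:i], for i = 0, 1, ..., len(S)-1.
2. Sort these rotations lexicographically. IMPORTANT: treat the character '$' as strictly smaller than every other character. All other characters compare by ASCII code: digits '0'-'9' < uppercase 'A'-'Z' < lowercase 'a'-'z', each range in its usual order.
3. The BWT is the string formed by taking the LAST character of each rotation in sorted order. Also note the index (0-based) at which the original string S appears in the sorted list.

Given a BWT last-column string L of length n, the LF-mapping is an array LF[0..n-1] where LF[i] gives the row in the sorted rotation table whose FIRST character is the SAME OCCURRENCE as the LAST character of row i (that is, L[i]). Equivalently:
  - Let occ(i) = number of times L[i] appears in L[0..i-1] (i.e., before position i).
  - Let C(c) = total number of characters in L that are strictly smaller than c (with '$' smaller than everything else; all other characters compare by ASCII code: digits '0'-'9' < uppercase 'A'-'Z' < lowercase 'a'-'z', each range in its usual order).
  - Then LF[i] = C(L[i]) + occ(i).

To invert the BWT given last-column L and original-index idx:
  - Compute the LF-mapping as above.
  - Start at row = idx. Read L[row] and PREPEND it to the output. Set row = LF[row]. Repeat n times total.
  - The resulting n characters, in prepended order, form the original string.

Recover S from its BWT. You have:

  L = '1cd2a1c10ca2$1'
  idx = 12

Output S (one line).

Answer: cac0a12c211d1$

Derivation:
LF mapping: 2 10 13 6 8 3 11 4 1 12 9 7 0 5
Walk LF starting at row 12, prepending L[row]:
  step 1: row=12, L[12]='$', prepend. Next row=LF[12]=0
  step 2: row=0, L[0]='1', prepend. Next row=LF[0]=2
  step 3: row=2, L[2]='d', prepend. Next row=LF[2]=13
  step 4: row=13, L[13]='1', prepend. Next row=LF[13]=5
  step 5: row=5, L[5]='1', prepend. Next row=LF[5]=3
  step 6: row=3, L[3]='2', prepend. Next row=LF[3]=6
  step 7: row=6, L[6]='c', prepend. Next row=LF[6]=11
  step 8: row=11, L[11]='2', prepend. Next row=LF[11]=7
  step 9: row=7, L[7]='1', prepend. Next row=LF[7]=4
  step 10: row=4, L[4]='a', prepend. Next row=LF[4]=8
  step 11: row=8, L[8]='0', prepend. Next row=LF[8]=1
  step 12: row=1, L[1]='c', prepend. Next row=LF[1]=10
  step 13: row=10, L[10]='a', prepend. Next row=LF[10]=9
  step 14: row=9, L[9]='c', prepend. Next row=LF[9]=12
Reversed output: cac0a12c211d1$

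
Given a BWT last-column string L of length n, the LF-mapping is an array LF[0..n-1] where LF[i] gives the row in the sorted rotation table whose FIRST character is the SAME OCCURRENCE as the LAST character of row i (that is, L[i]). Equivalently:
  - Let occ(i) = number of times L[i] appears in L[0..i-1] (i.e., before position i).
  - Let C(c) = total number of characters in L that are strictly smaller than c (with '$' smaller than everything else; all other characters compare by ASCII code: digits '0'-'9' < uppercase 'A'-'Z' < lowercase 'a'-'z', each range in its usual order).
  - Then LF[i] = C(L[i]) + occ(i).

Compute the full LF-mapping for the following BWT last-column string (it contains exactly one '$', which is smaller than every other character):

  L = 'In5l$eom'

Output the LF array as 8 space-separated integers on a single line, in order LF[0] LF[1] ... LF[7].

Char counts: '$':1, '5':1, 'I':1, 'e':1, 'l':1, 'm':1, 'n':1, 'o':1
C (first-col start): C('$')=0, C('5')=1, C('I')=2, C('e')=3, C('l')=4, C('m')=5, C('n')=6, C('o')=7
L[0]='I': occ=0, LF[0]=C('I')+0=2+0=2
L[1]='n': occ=0, LF[1]=C('n')+0=6+0=6
L[2]='5': occ=0, LF[2]=C('5')+0=1+0=1
L[3]='l': occ=0, LF[3]=C('l')+0=4+0=4
L[4]='$': occ=0, LF[4]=C('$')+0=0+0=0
L[5]='e': occ=0, LF[5]=C('e')+0=3+0=3
L[6]='o': occ=0, LF[6]=C('o')+0=7+0=7
L[7]='m': occ=0, LF[7]=C('m')+0=5+0=5

Answer: 2 6 1 4 0 3 7 5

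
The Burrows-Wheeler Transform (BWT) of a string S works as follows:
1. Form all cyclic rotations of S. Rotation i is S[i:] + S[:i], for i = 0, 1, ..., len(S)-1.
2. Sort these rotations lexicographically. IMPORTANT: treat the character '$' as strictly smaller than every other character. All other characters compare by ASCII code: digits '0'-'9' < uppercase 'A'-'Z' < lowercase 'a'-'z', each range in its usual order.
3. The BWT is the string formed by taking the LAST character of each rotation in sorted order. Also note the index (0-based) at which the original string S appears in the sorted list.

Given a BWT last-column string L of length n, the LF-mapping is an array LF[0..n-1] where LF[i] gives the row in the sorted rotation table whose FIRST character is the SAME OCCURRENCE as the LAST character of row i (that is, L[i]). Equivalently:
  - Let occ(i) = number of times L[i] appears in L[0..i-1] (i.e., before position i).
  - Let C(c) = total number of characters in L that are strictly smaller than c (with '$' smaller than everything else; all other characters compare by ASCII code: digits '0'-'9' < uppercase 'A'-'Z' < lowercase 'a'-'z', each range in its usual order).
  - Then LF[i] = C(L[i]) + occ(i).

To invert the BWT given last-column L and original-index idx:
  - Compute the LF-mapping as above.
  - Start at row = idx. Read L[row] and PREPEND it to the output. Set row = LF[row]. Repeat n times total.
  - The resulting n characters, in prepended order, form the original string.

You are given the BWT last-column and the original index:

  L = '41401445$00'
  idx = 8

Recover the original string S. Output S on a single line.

Answer: 4110054044$

Derivation:
LF mapping: 6 4 7 1 5 8 9 10 0 2 3
Walk LF starting at row 8, prepending L[row]:
  step 1: row=8, L[8]='$', prepend. Next row=LF[8]=0
  step 2: row=0, L[0]='4', prepend. Next row=LF[0]=6
  step 3: row=6, L[6]='4', prepend. Next row=LF[6]=9
  step 4: row=9, L[9]='0', prepend. Next row=LF[9]=2
  step 5: row=2, L[2]='4', prepend. Next row=LF[2]=7
  step 6: row=7, L[7]='5', prepend. Next row=LF[7]=10
  step 7: row=10, L[10]='0', prepend. Next row=LF[10]=3
  step 8: row=3, L[3]='0', prepend. Next row=LF[3]=1
  step 9: row=1, L[1]='1', prepend. Next row=LF[1]=4
  step 10: row=4, L[4]='1', prepend. Next row=LF[4]=5
  step 11: row=5, L[5]='4', prepend. Next row=LF[5]=8
Reversed output: 4110054044$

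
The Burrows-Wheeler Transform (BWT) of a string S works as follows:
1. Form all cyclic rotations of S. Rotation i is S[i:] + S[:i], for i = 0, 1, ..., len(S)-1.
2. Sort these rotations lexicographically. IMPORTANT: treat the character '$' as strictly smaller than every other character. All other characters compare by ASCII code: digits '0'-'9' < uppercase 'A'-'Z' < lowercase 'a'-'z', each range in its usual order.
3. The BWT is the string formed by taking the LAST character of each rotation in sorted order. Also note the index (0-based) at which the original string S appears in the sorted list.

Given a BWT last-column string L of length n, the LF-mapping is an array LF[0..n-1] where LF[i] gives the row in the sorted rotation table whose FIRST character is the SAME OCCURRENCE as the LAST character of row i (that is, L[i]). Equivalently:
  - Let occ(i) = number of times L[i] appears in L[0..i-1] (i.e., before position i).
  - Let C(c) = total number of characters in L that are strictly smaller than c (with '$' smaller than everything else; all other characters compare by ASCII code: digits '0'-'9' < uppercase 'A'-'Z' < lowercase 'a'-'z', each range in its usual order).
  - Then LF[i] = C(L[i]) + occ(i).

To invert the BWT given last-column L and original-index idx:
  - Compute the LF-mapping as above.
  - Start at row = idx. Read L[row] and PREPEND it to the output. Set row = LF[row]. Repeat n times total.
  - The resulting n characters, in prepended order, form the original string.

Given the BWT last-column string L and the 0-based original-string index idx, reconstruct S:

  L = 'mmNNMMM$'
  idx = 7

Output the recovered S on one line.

LF mapping: 6 7 4 5 1 2 3 0
Walk LF starting at row 7, prepending L[row]:
  step 1: row=7, L[7]='$', prepend. Next row=LF[7]=0
  step 2: row=0, L[0]='m', prepend. Next row=LF[0]=6
  step 3: row=6, L[6]='M', prepend. Next row=LF[6]=3
  step 4: row=3, L[3]='N', prepend. Next row=LF[3]=5
  step 5: row=5, L[5]='M', prepend. Next row=LF[5]=2
  step 6: row=2, L[2]='N', prepend. Next row=LF[2]=4
  step 7: row=4, L[4]='M', prepend. Next row=LF[4]=1
  step 8: row=1, L[1]='m', prepend. Next row=LF[1]=7
Reversed output: mMNMNMm$

Answer: mMNMNMm$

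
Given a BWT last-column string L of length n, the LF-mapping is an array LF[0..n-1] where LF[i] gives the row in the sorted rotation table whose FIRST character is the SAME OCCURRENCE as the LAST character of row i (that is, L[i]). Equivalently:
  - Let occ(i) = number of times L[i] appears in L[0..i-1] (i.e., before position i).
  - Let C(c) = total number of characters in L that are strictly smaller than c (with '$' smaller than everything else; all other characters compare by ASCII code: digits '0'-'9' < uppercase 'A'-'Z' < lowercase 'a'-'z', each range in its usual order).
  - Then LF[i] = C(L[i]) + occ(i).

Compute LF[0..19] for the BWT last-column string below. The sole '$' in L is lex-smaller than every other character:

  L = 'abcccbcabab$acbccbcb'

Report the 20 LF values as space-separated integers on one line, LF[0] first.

Char counts: '$':1, 'a':4, 'b':7, 'c':8
C (first-col start): C('$')=0, C('a')=1, C('b')=5, C('c')=12
L[0]='a': occ=0, LF[0]=C('a')+0=1+0=1
L[1]='b': occ=0, LF[1]=C('b')+0=5+0=5
L[2]='c': occ=0, LF[2]=C('c')+0=12+0=12
L[3]='c': occ=1, LF[3]=C('c')+1=12+1=13
L[4]='c': occ=2, LF[4]=C('c')+2=12+2=14
L[5]='b': occ=1, LF[5]=C('b')+1=5+1=6
L[6]='c': occ=3, LF[6]=C('c')+3=12+3=15
L[7]='a': occ=1, LF[7]=C('a')+1=1+1=2
L[8]='b': occ=2, LF[8]=C('b')+2=5+2=7
L[9]='a': occ=2, LF[9]=C('a')+2=1+2=3
L[10]='b': occ=3, LF[10]=C('b')+3=5+3=8
L[11]='$': occ=0, LF[11]=C('$')+0=0+0=0
L[12]='a': occ=3, LF[12]=C('a')+3=1+3=4
L[13]='c': occ=4, LF[13]=C('c')+4=12+4=16
L[14]='b': occ=4, LF[14]=C('b')+4=5+4=9
L[15]='c': occ=5, LF[15]=C('c')+5=12+5=17
L[16]='c': occ=6, LF[16]=C('c')+6=12+6=18
L[17]='b': occ=5, LF[17]=C('b')+5=5+5=10
L[18]='c': occ=7, LF[18]=C('c')+7=12+7=19
L[19]='b': occ=6, LF[19]=C('b')+6=5+6=11

Answer: 1 5 12 13 14 6 15 2 7 3 8 0 4 16 9 17 18 10 19 11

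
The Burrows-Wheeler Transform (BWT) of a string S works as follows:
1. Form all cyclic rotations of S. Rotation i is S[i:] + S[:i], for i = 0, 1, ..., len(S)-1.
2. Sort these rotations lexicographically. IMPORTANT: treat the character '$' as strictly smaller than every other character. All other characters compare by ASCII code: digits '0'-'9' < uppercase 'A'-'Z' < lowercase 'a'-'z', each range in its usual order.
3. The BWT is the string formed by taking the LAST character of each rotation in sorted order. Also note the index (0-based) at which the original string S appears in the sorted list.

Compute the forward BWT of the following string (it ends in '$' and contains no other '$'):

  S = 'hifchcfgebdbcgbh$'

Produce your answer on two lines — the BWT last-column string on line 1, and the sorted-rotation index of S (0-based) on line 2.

All 17 rotations (rotation i = S[i:]+S[:i]):
  rot[0] = hifchcfgebdbcgbh$
  rot[1] = ifchcfgebdbcgbh$h
  rot[2] = fchcfgebdbcgbh$hi
  rot[3] = chcfgebdbcgbh$hif
  rot[4] = hcfgebdbcgbh$hifc
  rot[5] = cfgebdbcgbh$hifch
  rot[6] = fgebdbcgbh$hifchc
  rot[7] = gebdbcgbh$hifchcf
  rot[8] = ebdbcgbh$hifchcfg
  rot[9] = bdbcgbh$hifchcfge
  rot[10] = dbcgbh$hifchcfgeb
  rot[11] = bcgbh$hifchcfgebd
  rot[12] = cgbh$hifchcfgebdb
  rot[13] = gbh$hifchcfgebdbc
  rot[14] = bh$hifchcfgebdbcg
  rot[15] = h$hifchcfgebdbcgb
  rot[16] = $hifchcfgebdbcgbh
Sorted (with $ < everything):
  sorted[0] = $hifchcfgebdbcgbh  (last char: 'h')
  sorted[1] = bcgbh$hifchcfgebd  (last char: 'd')
  sorted[2] = bdbcgbh$hifchcfge  (last char: 'e')
  sorted[3] = bh$hifchcfgebdbcg  (last char: 'g')
  sorted[4] = cfgebdbcgbh$hifch  (last char: 'h')
  sorted[5] = cgbh$hifchcfgebdb  (last char: 'b')
  sorted[6] = chcfgebdbcgbh$hif  (last char: 'f')
  sorted[7] = dbcgbh$hifchcfgeb  (last char: 'b')
  sorted[8] = ebdbcgbh$hifchcfg  (last char: 'g')
  sorted[9] = fchcfgebdbcgbh$hi  (last char: 'i')
  sorted[10] = fgebdbcgbh$hifchc  (last char: 'c')
  sorted[11] = gbh$hifchcfgebdbc  (last char: 'c')
  sorted[12] = gebdbcgbh$hifchcf  (last char: 'f')
  sorted[13] = h$hifchcfgebdbcgb  (last char: 'b')
  sorted[14] = hcfgebdbcgbh$hifc  (last char: 'c')
  sorted[15] = hifchcfgebdbcgbh$  (last char: '$')
  sorted[16] = ifchcfgebdbcgbh$h  (last char: 'h')
Last column: hdeghbfbgiccfbc$h
Original string S is at sorted index 15

Answer: hdeghbfbgiccfbc$h
15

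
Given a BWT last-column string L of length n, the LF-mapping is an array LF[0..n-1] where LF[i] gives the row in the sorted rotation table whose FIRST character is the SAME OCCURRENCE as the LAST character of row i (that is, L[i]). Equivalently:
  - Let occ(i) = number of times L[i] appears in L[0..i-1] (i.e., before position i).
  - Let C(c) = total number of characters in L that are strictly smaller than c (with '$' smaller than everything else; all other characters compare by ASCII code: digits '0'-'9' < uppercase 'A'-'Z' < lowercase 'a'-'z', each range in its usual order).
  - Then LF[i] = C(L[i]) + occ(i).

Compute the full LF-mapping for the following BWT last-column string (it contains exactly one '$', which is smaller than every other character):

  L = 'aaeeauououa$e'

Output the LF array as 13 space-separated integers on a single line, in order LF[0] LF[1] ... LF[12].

Char counts: '$':1, 'a':4, 'e':3, 'o':2, 'u':3
C (first-col start): C('$')=0, C('a')=1, C('e')=5, C('o')=8, C('u')=10
L[0]='a': occ=0, LF[0]=C('a')+0=1+0=1
L[1]='a': occ=1, LF[1]=C('a')+1=1+1=2
L[2]='e': occ=0, LF[2]=C('e')+0=5+0=5
L[3]='e': occ=1, LF[3]=C('e')+1=5+1=6
L[4]='a': occ=2, LF[4]=C('a')+2=1+2=3
L[5]='u': occ=0, LF[5]=C('u')+0=10+0=10
L[6]='o': occ=0, LF[6]=C('o')+0=8+0=8
L[7]='u': occ=1, LF[7]=C('u')+1=10+1=11
L[8]='o': occ=1, LF[8]=C('o')+1=8+1=9
L[9]='u': occ=2, LF[9]=C('u')+2=10+2=12
L[10]='a': occ=3, LF[10]=C('a')+3=1+3=4
L[11]='$': occ=0, LF[11]=C('$')+0=0+0=0
L[12]='e': occ=2, LF[12]=C('e')+2=5+2=7

Answer: 1 2 5 6 3 10 8 11 9 12 4 0 7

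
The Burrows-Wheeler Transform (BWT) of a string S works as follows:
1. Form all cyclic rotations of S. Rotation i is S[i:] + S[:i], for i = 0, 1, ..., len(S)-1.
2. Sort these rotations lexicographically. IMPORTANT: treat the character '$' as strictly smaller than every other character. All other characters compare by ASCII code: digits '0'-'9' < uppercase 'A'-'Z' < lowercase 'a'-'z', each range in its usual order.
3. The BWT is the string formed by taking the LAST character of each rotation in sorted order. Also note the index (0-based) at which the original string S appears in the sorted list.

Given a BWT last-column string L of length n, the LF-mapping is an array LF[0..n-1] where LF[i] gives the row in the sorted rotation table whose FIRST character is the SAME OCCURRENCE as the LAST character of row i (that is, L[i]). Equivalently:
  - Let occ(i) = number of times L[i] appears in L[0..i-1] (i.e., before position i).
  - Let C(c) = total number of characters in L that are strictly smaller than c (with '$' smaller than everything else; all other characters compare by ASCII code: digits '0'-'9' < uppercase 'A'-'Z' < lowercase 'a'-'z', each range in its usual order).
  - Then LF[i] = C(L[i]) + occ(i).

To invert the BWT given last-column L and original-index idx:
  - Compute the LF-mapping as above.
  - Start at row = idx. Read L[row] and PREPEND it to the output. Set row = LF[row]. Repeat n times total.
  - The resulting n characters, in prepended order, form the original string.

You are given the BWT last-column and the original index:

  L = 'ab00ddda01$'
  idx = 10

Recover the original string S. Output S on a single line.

LF mapping: 5 7 1 2 8 9 10 6 3 4 0
Walk LF starting at row 10, prepending L[row]:
  step 1: row=10, L[10]='$', prepend. Next row=LF[10]=0
  step 2: row=0, L[0]='a', prepend. Next row=LF[0]=5
  step 3: row=5, L[5]='d', prepend. Next row=LF[5]=9
  step 4: row=9, L[9]='1', prepend. Next row=LF[9]=4
  step 5: row=4, L[4]='d', prepend. Next row=LF[4]=8
  step 6: row=8, L[8]='0', prepend. Next row=LF[8]=3
  step 7: row=3, L[3]='0', prepend. Next row=LF[3]=2
  step 8: row=2, L[2]='0', prepend. Next row=LF[2]=1
  step 9: row=1, L[1]='b', prepend. Next row=LF[1]=7
  step 10: row=7, L[7]='a', prepend. Next row=LF[7]=6
  step 11: row=6, L[6]='d', prepend. Next row=LF[6]=10
Reversed output: dab000d1da$

Answer: dab000d1da$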